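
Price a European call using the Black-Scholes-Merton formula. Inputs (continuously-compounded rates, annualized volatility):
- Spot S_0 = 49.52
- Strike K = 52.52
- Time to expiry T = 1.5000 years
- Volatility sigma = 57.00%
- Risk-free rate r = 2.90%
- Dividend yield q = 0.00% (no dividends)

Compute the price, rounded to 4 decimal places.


Answer: Price = 13.2418

Derivation:
d1 = (ln(S/K) + (r - q + 0.5*sigma^2) * T) / (sigma * sqrt(T)) = 0.32711085
d2 = d1 - sigma * sqrt(T) = -0.37099373
exp(-rT) = 0.95743255; exp(-qT) = 1.00000000
C = S_0 * exp(-qT) * N(d1) - K * exp(-rT) * N(d2)
N(d1) = 0.62820798; N(d2) = 0.35532110
C = 49.5200 * 1.00000000 * 0.62820798 - 52.5200 * 0.95743255 * 0.35532110 = 13.2418


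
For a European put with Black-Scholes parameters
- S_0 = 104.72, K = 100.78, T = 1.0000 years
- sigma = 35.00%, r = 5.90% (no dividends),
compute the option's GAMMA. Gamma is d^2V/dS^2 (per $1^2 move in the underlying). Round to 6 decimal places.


d1 = 0.4531434239; d2 = 0.1031434239
phi(d1) = 0.3600155642; exp(-qT) = 1.0000000000; exp(-rT) = 0.9427067692
Gamma = exp(-qT) * phi(d1) / (S * sigma * sqrt(T)) = 1.0000000000 * 0.3600155642 / (104.7200 * 0.3500 * 1.0000000000) = 0.009823

Answer: Gamma = 0.009823


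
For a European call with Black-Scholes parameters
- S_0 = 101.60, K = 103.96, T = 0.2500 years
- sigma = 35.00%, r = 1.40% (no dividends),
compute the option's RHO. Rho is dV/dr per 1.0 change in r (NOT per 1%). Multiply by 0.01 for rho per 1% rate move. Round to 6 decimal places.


d1 = -0.0237152836; d2 = -0.1987152836
phi(d1) = 0.3988301107; exp(-qT) = 1.0000000000; exp(-rT) = 0.9965061179
N(d2) = 0.4212427339
Rho = K*T*exp(-rT)*N(d2) = 103.9600 * 0.2500 * 0.9965061179 * 0.4212427339 = 10.909847

Answer: Rho = 10.909847


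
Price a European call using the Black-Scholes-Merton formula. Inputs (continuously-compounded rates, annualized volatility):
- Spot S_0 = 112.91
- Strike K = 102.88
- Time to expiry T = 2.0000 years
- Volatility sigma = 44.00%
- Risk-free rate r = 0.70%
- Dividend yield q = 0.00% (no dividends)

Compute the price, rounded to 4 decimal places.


d1 = (ln(S/K) + (r - q + 0.5*sigma^2) * T) / (sigma * sqrt(T)) = 0.48312714
d2 = d1 - sigma * sqrt(T) = -0.13912683
exp(-rT) = 0.98609754; exp(-qT) = 1.00000000
C = S_0 * exp(-qT) * N(d1) - K * exp(-rT) * N(d2)
N(d1) = 0.68549727; N(d2) = 0.44467497
C = 112.9100 * 1.00000000 * 0.68549727 - 102.8800 * 0.98609754 * 0.44467497 = 32.2873

Answer: Price = 32.2873


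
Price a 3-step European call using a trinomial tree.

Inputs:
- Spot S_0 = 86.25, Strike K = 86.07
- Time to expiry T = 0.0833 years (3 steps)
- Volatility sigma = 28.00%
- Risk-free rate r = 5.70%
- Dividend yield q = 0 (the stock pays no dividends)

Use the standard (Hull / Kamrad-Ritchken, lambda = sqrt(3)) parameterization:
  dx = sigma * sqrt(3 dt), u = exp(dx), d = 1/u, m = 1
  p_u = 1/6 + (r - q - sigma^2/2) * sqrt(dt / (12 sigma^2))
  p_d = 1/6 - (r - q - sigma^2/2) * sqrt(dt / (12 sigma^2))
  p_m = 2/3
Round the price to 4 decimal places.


Answer: Price = V(0,0) = 2.8471

Derivation:
dt = T/N = 0.027767; dx = sigma*sqrt(3*dt) = 0.080813
u = exp(dx) = 1.084168; d = 1/u = 0.922366
p_u = 0.169725, p_m = 0.666667, p_d = 0.163609
Discount per step: exp(-r*dt) = 0.998419
Stock lattice S(k, j) with j the centered position index:
  k=0: S(0,+0) = 86.2500
  k=1: S(1,-1) = 79.5541; S(1,+0) = 86.2500; S(1,+1) = 93.5095
  k=2: S(2,-2) = 73.3780; S(2,-1) = 79.5541; S(2,+0) = 86.2500; S(2,+1) = 93.5095; S(2,+2) = 101.3800
  k=3: S(3,-3) = 67.6814; S(3,-2) = 73.3780; S(3,-1) = 79.5541; S(3,+0) = 86.2500; S(3,+1) = 93.5095; S(3,+2) = 101.3800; S(3,+3) = 109.9129
Terminal payoffs V(N, j) = max(S_T - K, 0):
  V(3,-3) = 0.000000; V(3,-2) = 0.000000; V(3,-1) = 0.000000; V(3,+0) = 0.180000; V(3,+1) = 7.439490; V(3,+2) = 15.309996; V(3,+3) = 23.842948
Backward induction: V(k, j) = exp(-r*dt) * [p_u * V(k+1, j+1) + p_m * V(k+1, j) + p_d * V(k+1, j-1)]
  V(2,-2) = exp(-r*dt) * [p_u*0.000000 + p_m*0.000000 + p_d*0.000000] = 0.000000
  V(2,-1) = exp(-r*dt) * [p_u*0.180000 + p_m*0.000000 + p_d*0.000000] = 0.030502
  V(2,+0) = exp(-r*dt) * [p_u*7.439490 + p_m*0.180000 + p_d*0.000000] = 1.380478
  V(2,+1) = exp(-r*dt) * [p_u*15.309996 + p_m*7.439490 + p_d*0.180000] = 7.575594
  V(2,+2) = exp(-r*dt) * [p_u*23.842948 + p_m*15.309996 + p_d*7.439490] = 15.446099
  V(1,-1) = exp(-r*dt) * [p_u*1.380478 + p_m*0.030502 + p_d*0.000000] = 0.254233
  V(1,+0) = exp(-r*dt) * [p_u*7.575594 + p_m*1.380478 + p_d*0.030502] = 2.207577
  V(1,+1) = exp(-r*dt) * [p_u*15.446099 + p_m*7.575594 + p_d*1.380478] = 7.885347
  V(0,+0) = exp(-r*dt) * [p_u*7.885347 + p_m*2.207577 + p_d*0.254233] = 2.847141


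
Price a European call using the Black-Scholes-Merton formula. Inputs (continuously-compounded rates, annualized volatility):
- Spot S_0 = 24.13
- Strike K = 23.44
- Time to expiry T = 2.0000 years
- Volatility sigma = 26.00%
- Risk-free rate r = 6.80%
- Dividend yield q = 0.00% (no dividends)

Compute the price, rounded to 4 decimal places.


Answer: Price = 5.4049

Derivation:
d1 = (ln(S/K) + (r - q + 0.5*sigma^2) * T) / (sigma * sqrt(T)) = 0.63262101
d2 = d1 - sigma * sqrt(T) = 0.26492548
exp(-rT) = 0.87284263; exp(-qT) = 1.00000000
C = S_0 * exp(-qT) * N(d1) - K * exp(-rT) * N(d2)
N(d1) = 0.73650942; N(d2) = 0.60446657
C = 24.1300 * 1.00000000 * 0.73650942 - 23.4400 * 0.87284263 * 0.60446657 = 5.4049


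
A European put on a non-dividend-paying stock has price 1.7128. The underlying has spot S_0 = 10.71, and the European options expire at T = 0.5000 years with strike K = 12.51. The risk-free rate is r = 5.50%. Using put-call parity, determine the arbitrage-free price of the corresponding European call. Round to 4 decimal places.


Put-call parity: C - P = S_0 * exp(-qT) - K * exp(-rT).
S_0 * exp(-qT) = 10.7100 * 1.00000000 = 10.71000000
K * exp(-rT) = 12.5100 * 0.97287468 = 12.17066228
C = P + S*exp(-qT) - K*exp(-rT)
C = 1.7128 + 10.71000000 - 12.17066228 = 0.2521

Answer: Call price = 0.2521


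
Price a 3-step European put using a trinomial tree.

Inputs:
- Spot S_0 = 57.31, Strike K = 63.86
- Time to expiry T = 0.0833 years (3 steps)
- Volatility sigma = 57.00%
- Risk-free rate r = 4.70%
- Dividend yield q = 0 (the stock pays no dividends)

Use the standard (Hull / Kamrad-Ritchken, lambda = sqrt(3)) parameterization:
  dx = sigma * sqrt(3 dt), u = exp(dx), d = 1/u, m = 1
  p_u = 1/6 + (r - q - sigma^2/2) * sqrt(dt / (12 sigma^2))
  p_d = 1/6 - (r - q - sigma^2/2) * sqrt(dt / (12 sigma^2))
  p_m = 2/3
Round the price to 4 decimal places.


Answer: Price = V(0,0) = 8.0097

Derivation:
dt = T/N = 0.027767; dx = sigma*sqrt(3*dt) = 0.164512
u = exp(dx) = 1.178818; d = 1/u = 0.848308
p_u = 0.156924, p_m = 0.666667, p_d = 0.176410
Discount per step: exp(-r*dt) = 0.998696
Stock lattice S(k, j) with j the centered position index:
  k=0: S(0,+0) = 57.3100
  k=1: S(1,-1) = 48.6165; S(1,+0) = 57.3100; S(1,+1) = 67.5580
  k=2: S(2,-2) = 41.2418; S(2,-1) = 48.6165; S(2,+0) = 57.3100; S(2,+1) = 67.5580; S(2,+2) = 79.6386
  k=3: S(3,-3) = 34.9857; S(3,-2) = 41.2418; S(3,-1) = 48.6165; S(3,+0) = 57.3100; S(3,+1) = 67.5580; S(3,+2) = 79.6386; S(3,+3) = 93.8794
Terminal payoffs V(N, j) = max(K - S_T, 0):
  V(3,-3) = 28.874301; V(3,-2) = 22.618241; V(3,-1) = 15.243489; V(3,+0) = 6.550000; V(3,+1) = 0.000000; V(3,+2) = 0.000000; V(3,+3) = 0.000000
Backward induction: V(k, j) = exp(-r*dt) * [p_u * V(k+1, j+1) + p_m * V(k+1, j) + p_d * V(k+1, j-1)]
  V(2,-2) = exp(-r*dt) * [p_u*15.243489 + p_m*22.618241 + p_d*28.874301] = 22.535168
  V(2,-1) = exp(-r*dt) * [p_u*6.550000 + p_m*15.243489 + p_d*22.618241] = 15.160454
  V(2,+0) = exp(-r*dt) * [p_u*0.000000 + p_m*6.550000 + p_d*15.243489] = 7.046563
  V(2,+1) = exp(-r*dt) * [p_u*0.000000 + p_m*0.000000 + p_d*6.550000] = 1.153976
  V(2,+2) = exp(-r*dt) * [p_u*0.000000 + p_m*0.000000 + p_d*0.000000] = 0.000000
  V(1,-1) = exp(-r*dt) * [p_u*7.046563 + p_m*15.160454 + p_d*22.535168] = 15.168354
  V(1,+0) = exp(-r*dt) * [p_u*1.153976 + p_m*7.046563 + p_d*15.160454] = 7.543394
  V(1,+1) = exp(-r*dt) * [p_u*0.000000 + p_m*1.153976 + p_d*7.046563] = 2.009774
  V(0,+0) = exp(-r*dt) * [p_u*2.009774 + p_m*7.543394 + p_d*15.168354] = 8.009694


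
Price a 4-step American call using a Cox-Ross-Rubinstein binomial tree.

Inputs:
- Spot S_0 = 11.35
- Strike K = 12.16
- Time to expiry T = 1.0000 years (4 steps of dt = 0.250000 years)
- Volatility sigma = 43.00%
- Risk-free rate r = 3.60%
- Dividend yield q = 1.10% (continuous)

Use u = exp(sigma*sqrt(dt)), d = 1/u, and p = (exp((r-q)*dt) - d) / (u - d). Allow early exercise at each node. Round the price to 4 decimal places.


dt = T/N = 0.250000
u = exp(sigma*sqrt(dt)) = 1.239862; d = 1/u = 0.806541
p = (exp((r-q)*dt) - d) / (u - d) = 0.460925
Discount per step: exp(-r*dt) = 0.991040
Stock lattice S(k, i) with i counting down-moves:
  k=0: S(0,0) = 11.3500
  k=1: S(1,0) = 14.0724; S(1,1) = 9.1542
  k=2: S(2,0) = 17.4479; S(2,1) = 11.3500; S(2,2) = 7.3833
  k=3: S(3,0) = 21.6330; S(3,1) = 14.0724; S(3,2) = 9.1542; S(3,3) = 5.9549
  k=4: S(4,0) = 26.8219; S(4,1) = 17.4479; S(4,2) = 11.3500; S(4,3) = 7.3833; S(4,4) = 4.8029
Terminal payoffs V(N, i) = max(S_T - K, 0):
  V(4,0) = 14.661874; V(4,1) = 5.287873; V(4,2) = 0.000000; V(4,3) = 0.000000; V(4,4) = 0.000000
Backward induction: V(k, i) = exp(-r*dt) * [p * V(k+1, i) + (1-p) * V(k+1, i+1)]; then take max(V_cont, immediate exercise) for American.
  V(3,0) = exp(-r*dt) * [p*14.661874 + (1-p)*5.287873] = 9.522493; exercise = 9.472953; V(3,0) = max -> 9.522493
  V(3,1) = exp(-r*dt) * [p*5.287873 + (1-p)*0.000000] = 2.415474; exercise = 1.912433; V(3,1) = max -> 2.415474
  V(3,2) = exp(-r*dt) * [p*0.000000 + (1-p)*0.000000] = 0.000000; exercise = 0.000000; V(3,2) = max -> 0.000000
  V(3,3) = exp(-r*dt) * [p*0.000000 + (1-p)*0.000000] = 0.000000; exercise = 0.000000; V(3,3) = max -> 0.000000
  V(2,0) = exp(-r*dt) * [p*9.522493 + (1-p)*2.415474] = 5.640283; exercise = 5.287873; V(2,0) = max -> 5.640283
  V(2,1) = exp(-r*dt) * [p*2.415474 + (1-p)*0.000000] = 1.103377; exercise = 0.000000; V(2,1) = max -> 1.103377
  V(2,2) = exp(-r*dt) * [p*0.000000 + (1-p)*0.000000] = 0.000000; exercise = 0.000000; V(2,2) = max -> 0.000000
  V(1,0) = exp(-r*dt) * [p*5.640283 + (1-p)*1.103377] = 3.165927; exercise = 1.912433; V(1,0) = max -> 3.165927
  V(1,1) = exp(-r*dt) * [p*1.103377 + (1-p)*0.000000] = 0.504017; exercise = 0.000000; V(1,1) = max -> 0.504017
  V(0,0) = exp(-r*dt) * [p*3.165927 + (1-p)*0.504017] = 1.715449; exercise = 0.000000; V(0,0) = max -> 1.715449

Answer: Price = V(0,0) = 1.7154


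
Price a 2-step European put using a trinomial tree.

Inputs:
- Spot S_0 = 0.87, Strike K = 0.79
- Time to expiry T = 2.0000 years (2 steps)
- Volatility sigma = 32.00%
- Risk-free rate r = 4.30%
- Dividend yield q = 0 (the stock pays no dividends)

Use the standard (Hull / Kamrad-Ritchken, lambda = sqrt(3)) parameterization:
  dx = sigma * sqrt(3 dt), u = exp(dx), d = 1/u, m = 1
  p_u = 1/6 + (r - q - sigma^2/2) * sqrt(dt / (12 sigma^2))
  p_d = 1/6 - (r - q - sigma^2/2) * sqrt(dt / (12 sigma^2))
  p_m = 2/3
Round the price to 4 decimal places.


Answer: Price = V(0,0) = 0.0758

Derivation:
dt = T/N = 1.000000; dx = sigma*sqrt(3*dt) = 0.554256
u = exp(dx) = 1.740646; d = 1/u = 0.574499
p_u = 0.159269, p_m = 0.666667, p_d = 0.174064
Discount per step: exp(-r*dt) = 0.957911
Stock lattice S(k, j) with j the centered position index:
  k=0: S(0,+0) = 0.8700
  k=1: S(1,-1) = 0.4998; S(1,+0) = 0.8700; S(1,+1) = 1.5144
  k=2: S(2,-2) = 0.2871; S(2,-1) = 0.4998; S(2,+0) = 0.8700; S(2,+1) = 1.5144; S(2,+2) = 2.6360
Terminal payoffs V(N, j) = max(K - S_T, 0):
  V(2,-2) = 0.502857; V(2,-1) = 0.290186; V(2,+0) = 0.000000; V(2,+1) = 0.000000; V(2,+2) = 0.000000
Backward induction: V(k, j) = exp(-r*dt) * [p_u * V(k+1, j+1) + p_m * V(k+1, j) + p_d * V(k+1, j-1)]
  V(1,-1) = exp(-r*dt) * [p_u*0.000000 + p_m*0.290186 + p_d*0.502857] = 0.269160
  V(1,+0) = exp(-r*dt) * [p_u*0.000000 + p_m*0.000000 + p_d*0.290186] = 0.048385
  V(1,+1) = exp(-r*dt) * [p_u*0.000000 + p_m*0.000000 + p_d*0.000000] = 0.000000
  V(0,+0) = exp(-r*dt) * [p_u*0.000000 + p_m*0.048385 + p_d*0.269160] = 0.075778


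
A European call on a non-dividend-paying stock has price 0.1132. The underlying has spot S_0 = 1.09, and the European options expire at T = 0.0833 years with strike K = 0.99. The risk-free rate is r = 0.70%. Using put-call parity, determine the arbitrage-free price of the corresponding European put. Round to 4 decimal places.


Put-call parity: C - P = S_0 * exp(-qT) - K * exp(-rT).
S_0 * exp(-qT) = 1.0900 * 1.00000000 = 1.09000000
K * exp(-rT) = 0.9900 * 0.99941707 = 0.98942290
P = C - S*exp(-qT) + K*exp(-rT)
P = 0.1132 - 1.09000000 + 0.98942290 = 0.0126

Answer: Put price = 0.0126


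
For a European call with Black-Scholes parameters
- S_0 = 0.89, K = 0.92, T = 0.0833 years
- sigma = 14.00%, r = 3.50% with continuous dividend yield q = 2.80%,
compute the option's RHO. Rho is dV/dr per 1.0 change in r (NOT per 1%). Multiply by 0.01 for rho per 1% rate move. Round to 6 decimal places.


Answer: Rho = 0.015614

Derivation:
d1 = -0.7858344151; d2 = -0.8262408502
phi(d1) = 0.2929637502; exp(-qT) = 0.9976703179; exp(-rT) = 0.9970887459
N(d2) = 0.2043337398
Rho = K*T*exp(-rT)*N(d2) = 0.9200 * 0.0833 * 0.9970887459 * 0.2043337398 = 0.015614


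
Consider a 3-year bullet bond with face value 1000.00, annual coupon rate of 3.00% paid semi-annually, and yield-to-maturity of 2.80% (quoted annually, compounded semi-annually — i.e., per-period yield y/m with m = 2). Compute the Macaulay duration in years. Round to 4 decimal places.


Answer: Macaulay duration = 2.8917 years

Derivation:
Coupon per period c = face * coupon_rate / m = 15.000000
Periods per year m = 2; per-period yield y/m = 0.014000
Number of cashflows N = 6
Cashflows (t years, CF_t, discount factor 1/(1+y/m)^(m*t), PV):
  t = 0.5000: CF_t = 15.000000, DF = 0.986193, PV = 14.792899
  t = 1.0000: CF_t = 15.000000, DF = 0.972577, PV = 14.588658
  t = 1.5000: CF_t = 15.000000, DF = 0.959149, PV = 14.387237
  t = 2.0000: CF_t = 15.000000, DF = 0.945906, PV = 14.188597
  t = 2.5000: CF_t = 15.000000, DF = 0.932847, PV = 13.992699
  t = 3.0000: CF_t = 1015.000000, DF = 0.919967, PV = 933.766550
Price P = sum_t PV_t = 1005.716640
Macaulay numerator sum_t t * PV_t:
  t * PV_t at t = 0.5000: 7.396450
  t * PV_t at t = 1.0000: 14.588658
  t * PV_t at t = 1.5000: 21.580855
  t * PV_t at t = 2.0000: 28.377193
  t * PV_t at t = 2.5000: 34.981747
  t * PV_t at t = 3.0000: 2801.299650
Macaulay duration D = (sum_t t * PV_t) / P = 2908.224553 / 1005.716640 = 2.891694


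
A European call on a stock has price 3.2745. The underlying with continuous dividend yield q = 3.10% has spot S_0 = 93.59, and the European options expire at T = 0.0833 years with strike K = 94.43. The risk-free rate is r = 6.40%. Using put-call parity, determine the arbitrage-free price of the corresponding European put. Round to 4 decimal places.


Put-call parity: C - P = S_0 * exp(-qT) - K * exp(-rT).
S_0 * exp(-qT) = 93.5900 * 0.99742103 = 93.34863432
K * exp(-rT) = 94.4300 * 0.99468299 = 93.92791433
P = C - S*exp(-qT) + K*exp(-rT)
P = 3.2745 - 93.34863432 + 93.92791433 = 3.8538

Answer: Put price = 3.8538


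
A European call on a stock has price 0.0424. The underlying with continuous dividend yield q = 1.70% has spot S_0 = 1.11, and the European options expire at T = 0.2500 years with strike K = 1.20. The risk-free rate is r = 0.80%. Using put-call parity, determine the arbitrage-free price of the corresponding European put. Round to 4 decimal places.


Put-call parity: C - P = S_0 * exp(-qT) - K * exp(-rT).
S_0 * exp(-qT) = 1.1100 * 0.99575902 = 1.10529251
K * exp(-rT) = 1.2000 * 0.99800200 = 1.19760240
P = C - S*exp(-qT) + K*exp(-rT)
P = 0.0424 - 1.10529251 + 1.19760240 = 0.1347

Answer: Put price = 0.1347


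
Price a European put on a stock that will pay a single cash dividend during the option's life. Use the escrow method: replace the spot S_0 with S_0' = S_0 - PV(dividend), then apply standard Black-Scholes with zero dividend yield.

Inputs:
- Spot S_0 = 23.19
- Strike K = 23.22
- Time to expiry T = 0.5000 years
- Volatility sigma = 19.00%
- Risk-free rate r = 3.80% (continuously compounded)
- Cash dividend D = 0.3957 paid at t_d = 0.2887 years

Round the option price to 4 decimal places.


PV(D) = D * exp(-r * t_d) = 0.3957 * 0.98908936 = 0.39138266
S_0' = S_0 - PV(D) = 23.1900 - 0.39138266 = 22.79861734
d1 = (ln(S_0'/K) + (r + sigma^2/2)*T) / (sigma*sqrt(T)) = 0.07228057
d2 = d1 - sigma*sqrt(T) = -0.06206972
exp(-rT) = 0.98117936
N(-d1) = 0.47118932; N(-d2) = 0.52474635
P = K * exp(-rT) * N(-d2) - S_0' * N(-d1) = 23.2200 * 0.98117936 * 0.52474635 - 22.79861734 * 0.47118932 = 1.2128

Answer: Price = 1.2128


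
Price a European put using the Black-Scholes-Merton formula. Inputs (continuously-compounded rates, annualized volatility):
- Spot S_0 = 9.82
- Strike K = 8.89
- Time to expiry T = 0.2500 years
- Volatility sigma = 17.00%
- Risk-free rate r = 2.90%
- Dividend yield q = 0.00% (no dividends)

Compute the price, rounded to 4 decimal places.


d1 = (ln(S/K) + (r - q + 0.5*sigma^2) * T) / (sigma * sqrt(T)) = 1.29831262
d2 = d1 - sigma * sqrt(T) = 1.21331262
exp(-rT) = 0.99277622; exp(-qT) = 1.00000000
P = K * exp(-rT) * N(-d2) - S_0 * exp(-qT) * N(-d1)
N(-d1) = 0.09708997; N(-d2) = 0.11250516
P = 8.8900 * 0.99277622 * 0.11250516 - 9.8200 * 1.00000000 * 0.09708997 = 0.0395

Answer: Price = 0.0395


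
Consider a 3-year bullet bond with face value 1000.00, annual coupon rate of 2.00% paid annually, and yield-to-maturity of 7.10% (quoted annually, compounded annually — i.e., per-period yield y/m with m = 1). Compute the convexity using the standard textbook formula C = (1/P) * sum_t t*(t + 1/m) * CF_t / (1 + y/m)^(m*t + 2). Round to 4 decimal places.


Answer: Convexity = 10.1685

Derivation:
Coupon per period c = face * coupon_rate / m = 20.000000
Periods per year m = 1; per-period yield y/m = 0.071000
Number of cashflows N = 3
Cashflows (t years, CF_t, discount factor 1/(1+y/m)^(m*t), PV):
  t = 1.0000: CF_t = 20.000000, DF = 0.933707, PV = 18.674136
  t = 2.0000: CF_t = 20.000000, DF = 0.871808, PV = 17.436168
  t = 3.0000: CF_t = 1020.000000, DF = 0.814013, PV = 830.293732
Price P = sum_t PV_t = 866.404036
Convexity numerator sum_t t*(t + 1/m) * CF_t / (1+y/m)^(m*t + 2):
  t = 1.0000: term = 32.560539
  t = 2.0000: term = 91.205990
  t = 3.0000: term = 8686.284781
Convexity = (1/P) * sum = 8810.051309 / 866.404036 = 10.168525


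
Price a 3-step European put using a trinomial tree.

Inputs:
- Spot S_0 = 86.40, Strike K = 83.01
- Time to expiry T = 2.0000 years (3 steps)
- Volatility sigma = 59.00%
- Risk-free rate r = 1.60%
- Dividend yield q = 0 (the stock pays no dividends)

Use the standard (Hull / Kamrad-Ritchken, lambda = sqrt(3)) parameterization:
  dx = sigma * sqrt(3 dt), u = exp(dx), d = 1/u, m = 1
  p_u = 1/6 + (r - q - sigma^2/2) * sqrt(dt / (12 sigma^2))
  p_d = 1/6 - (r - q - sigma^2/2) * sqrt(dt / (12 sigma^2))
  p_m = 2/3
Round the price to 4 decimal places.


Answer: Price = V(0,0) = 21.9438

Derivation:
dt = T/N = 0.666667; dx = sigma*sqrt(3*dt) = 0.834386
u = exp(dx) = 2.303399; d = 1/u = 0.434141
p_u = 0.103526, p_m = 0.666667, p_d = 0.229807
Discount per step: exp(-r*dt) = 0.989390
Stock lattice S(k, j) with j the centered position index:
  k=0: S(0,+0) = 86.4000
  k=1: S(1,-1) = 37.5098; S(1,+0) = 86.4000; S(1,+1) = 199.0137
  k=2: S(2,-2) = 16.2845; S(2,-1) = 37.5098; S(2,+0) = 86.4000; S(2,+1) = 199.0137; S(2,+2) = 458.4080
  k=3: S(3,-3) = 7.0698; S(3,-2) = 16.2845; S(3,-1) = 37.5098; S(3,+0) = 86.4000; S(3,+1) = 199.0137; S(3,+2) = 458.4080; S(3,+3) = 1055.8967
Terminal payoffs V(N, j) = max(K - S_T, 0):
  V(3,-3) = 75.940218; V(3,-2) = 66.725468; V(3,-1) = 45.500221; V(3,+0) = 0.000000; V(3,+1) = 0.000000; V(3,+2) = 0.000000; V(3,+3) = 0.000000
Backward induction: V(k, j) = exp(-r*dt) * [p_u * V(k+1, j+1) + p_m * V(k+1, j) + p_d * V(k+1, j-1)]
  V(2,-2) = exp(-r*dt) * [p_u*45.500221 + p_m*66.725468 + p_d*75.940218] = 65.938598
  V(2,-1) = exp(-r*dt) * [p_u*0.000000 + p_m*45.500221 + p_d*66.725468] = 45.182923
  V(2,+0) = exp(-r*dt) * [p_u*0.000000 + p_m*0.000000 + p_d*45.500221] = 10.345324
  V(2,+1) = exp(-r*dt) * [p_u*0.000000 + p_m*0.000000 + p_d*0.000000] = 0.000000
  V(2,+2) = exp(-r*dt) * [p_u*0.000000 + p_m*0.000000 + p_d*0.000000] = 0.000000
  V(1,-1) = exp(-r*dt) * [p_u*10.345324 + p_m*45.182923 + p_d*65.938598] = 45.854377
  V(1,+0) = exp(-r*dt) * [p_u*0.000000 + p_m*10.345324 + p_d*45.182923] = 17.096888
  V(1,+1) = exp(-r*dt) * [p_u*0.000000 + p_m*0.000000 + p_d*10.345324] = 2.352203
  V(0,+0) = exp(-r*dt) * [p_u*2.352203 + p_m*17.096888 + p_d*45.854377] = 21.943773


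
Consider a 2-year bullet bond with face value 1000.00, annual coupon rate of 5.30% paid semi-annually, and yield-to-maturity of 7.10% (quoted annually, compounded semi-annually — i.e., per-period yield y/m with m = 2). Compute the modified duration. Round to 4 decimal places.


Answer: Modified duration = 1.8565

Derivation:
Coupon per period c = face * coupon_rate / m = 26.500000
Periods per year m = 2; per-period yield y/m = 0.035500
Number of cashflows N = 4
Cashflows (t years, CF_t, discount factor 1/(1+y/m)^(m*t), PV):
  t = 0.5000: CF_t = 26.500000, DF = 0.965717, PV = 25.591502
  t = 1.0000: CF_t = 26.500000, DF = 0.932609, PV = 24.714149
  t = 1.5000: CF_t = 26.500000, DF = 0.900637, PV = 23.866875
  t = 2.0000: CF_t = 1026.500000, DF = 0.869760, PV = 892.808961
Price P = sum_t PV_t = 966.981488
First compute Macaulay numerator sum_t t * PV_t:
  t * PV_t at t = 0.5000: 12.795751
  t * PV_t at t = 1.0000: 24.714149
  t * PV_t at t = 1.5000: 35.800313
  t * PV_t at t = 2.0000: 1785.617923
Macaulay duration D = 1858.928136 / 966.981488 = 1.922403
Modified duration = D / (1 + y/m) = 1.922403 / (1 + 0.035500) = 1.856497


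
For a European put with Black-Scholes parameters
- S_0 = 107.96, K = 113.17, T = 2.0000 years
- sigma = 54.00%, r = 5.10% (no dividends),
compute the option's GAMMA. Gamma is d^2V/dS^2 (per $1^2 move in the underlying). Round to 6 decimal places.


Answer: Gamma = 0.004366

Derivation:
d1 = 0.4536871422; d2 = -0.3099881815
phi(d1) = 0.3599268205; exp(-qT) = 1.0000000000; exp(-rT) = 0.9030295517
Gamma = exp(-qT) * phi(d1) / (S * sigma * sqrt(T)) = 1.0000000000 * 0.3599268205 / (107.9600 * 0.5400 * 1.4142135624) = 0.004366


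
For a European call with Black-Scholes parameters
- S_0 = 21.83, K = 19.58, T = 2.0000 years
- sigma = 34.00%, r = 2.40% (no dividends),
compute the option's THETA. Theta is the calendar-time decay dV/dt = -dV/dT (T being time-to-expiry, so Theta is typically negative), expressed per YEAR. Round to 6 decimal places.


d1 = 0.5664685113; d2 = 0.0856359001
phi(d1) = 0.3398055216; exp(-qT) = 1.0000000000; exp(-rT) = 0.9531337871
Theta = -S*exp(-qT)*phi(d1)*sigma/(2*sqrt(T)) - r*K*exp(-rT)*N(d2) + q*S*exp(-qT)*N(d1)
N(d1) = 0.7144623336; N(d2) = 0.5341220704; sqrt(T) = 1.4142135624
Term 1 = -21.8300 * 1.0000000000 * 0.3398055216 * 0.3400 / (2 * 1.4142135624) = -0.8916986124
Term 2 = -0.0240 * 19.5800 * 0.9531337871 * 0.5341220704 = -0.2392314749
Term 3 = 0 (no dividend yield, q = 0)
Theta = -0.8916986124 + (-0.2392314749) + (0.0000000000) = -1.130930

Answer: Theta = -1.130930


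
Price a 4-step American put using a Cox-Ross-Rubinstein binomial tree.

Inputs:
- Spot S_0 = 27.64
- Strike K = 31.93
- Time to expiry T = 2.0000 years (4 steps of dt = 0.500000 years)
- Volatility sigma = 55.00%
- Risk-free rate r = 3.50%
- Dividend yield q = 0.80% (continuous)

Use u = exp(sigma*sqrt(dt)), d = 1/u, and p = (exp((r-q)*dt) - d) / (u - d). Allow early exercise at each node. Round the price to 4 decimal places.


Answer: Price = V(0,0) = 10.4724

Derivation:
dt = T/N = 0.500000
u = exp(sigma*sqrt(dt)) = 1.475370; d = 1/u = 0.677796
p = (exp((r-q)*dt) - d) / (u - d) = 0.421021
Discount per step: exp(-r*dt) = 0.982652
Stock lattice S(k, i) with i counting down-moves:
  k=0: S(0,0) = 27.6400
  k=1: S(1,0) = 40.7792; S(1,1) = 18.7343
  k=2: S(2,0) = 60.1644; S(2,1) = 27.6400; S(2,2) = 12.6980
  k=3: S(3,0) = 88.7648; S(3,1) = 40.7792; S(3,2) = 18.7343; S(3,3) = 8.6067
  k=4: S(4,0) = 130.9609; S(4,1) = 60.1644; S(4,2) = 27.6400; S(4,3) = 12.6980; S(4,4) = 5.8336
Terminal payoffs V(N, i) = max(K - S_T, 0):
  V(4,0) = 0.000000; V(4,1) = 0.000000; V(4,2) = 4.290000; V(4,3) = 19.231974; V(4,4) = 26.096430
Backward induction: V(k, i) = exp(-r*dt) * [p * V(k+1, i) + (1-p) * V(k+1, i+1)]; then take max(V_cont, immediate exercise) for American.
  V(3,0) = exp(-r*dt) * [p*0.000000 + (1-p)*0.000000] = 0.000000; exercise = 0.000000; V(3,0) = max -> 0.000000
  V(3,1) = exp(-r*dt) * [p*0.000000 + (1-p)*4.290000] = 2.440731; exercise = 0.000000; V(3,1) = max -> 2.440731
  V(3,2) = exp(-r*dt) * [p*4.290000 + (1-p)*19.231974] = 12.716588; exercise = 13.195715; V(3,2) = max -> 13.195715
  V(3,3) = exp(-r*dt) * [p*19.231974 + (1-p)*26.096430] = 22.803771; exercise = 23.323327; V(3,3) = max -> 23.323327
  V(2,0) = exp(-r*dt) * [p*0.000000 + (1-p)*2.440731] = 1.388617; exercise = 0.000000; V(2,0) = max -> 1.388617
  V(2,1) = exp(-r*dt) * [p*2.440731 + (1-p)*13.195715] = 8.517275; exercise = 4.290000; V(2,1) = max -> 8.517275
  V(2,2) = exp(-r*dt) * [p*13.195715 + (1-p)*23.323327] = 18.728751; exercise = 19.231974; V(2,2) = max -> 19.231974
  V(1,0) = exp(-r*dt) * [p*1.388617 + (1-p)*8.517275] = 5.420270; exercise = 0.000000; V(1,0) = max -> 5.420270
  V(1,1) = exp(-r*dt) * [p*8.517275 + (1-p)*19.231974] = 14.465485; exercise = 13.195715; V(1,1) = max -> 14.465485
  V(0,0) = exp(-r*dt) * [p*5.420270 + (1-p)*14.465485] = 10.472379; exercise = 4.290000; V(0,0) = max -> 10.472379


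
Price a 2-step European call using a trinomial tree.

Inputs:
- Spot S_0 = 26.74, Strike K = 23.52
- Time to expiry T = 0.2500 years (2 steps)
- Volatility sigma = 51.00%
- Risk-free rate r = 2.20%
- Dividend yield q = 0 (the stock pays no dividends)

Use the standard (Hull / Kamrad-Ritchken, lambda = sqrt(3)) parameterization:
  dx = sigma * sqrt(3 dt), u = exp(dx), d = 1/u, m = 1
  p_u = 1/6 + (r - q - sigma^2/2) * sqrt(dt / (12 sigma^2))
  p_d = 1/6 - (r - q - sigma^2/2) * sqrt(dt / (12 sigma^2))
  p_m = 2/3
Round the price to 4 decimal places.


Answer: Price = V(0,0) = 4.6555

Derivation:
dt = T/N = 0.125000; dx = sigma*sqrt(3*dt) = 0.312310
u = exp(dx) = 1.366578; d = 1/u = 0.731755
p_u = 0.145044, p_m = 0.666667, p_d = 0.188290
Discount per step: exp(-r*dt) = 0.997254
Stock lattice S(k, j) with j the centered position index:
  k=0: S(0,+0) = 26.7400
  k=1: S(1,-1) = 19.5671; S(1,+0) = 26.7400; S(1,+1) = 36.5423
  k=2: S(2,-2) = 14.3183; S(2,-1) = 19.5671; S(2,+0) = 26.7400; S(2,+1) = 36.5423; S(2,+2) = 49.9379
Terminal payoffs V(N, j) = max(S_T - K, 0):
  V(2,-2) = 0.000000; V(2,-1) = 0.000000; V(2,+0) = 3.220000; V(2,+1) = 13.022301; V(2,+2) = 26.417911
Backward induction: V(k, j) = exp(-r*dt) * [p_u * V(k+1, j+1) + p_m * V(k+1, j) + p_d * V(k+1, j-1)]
  V(1,-1) = exp(-r*dt) * [p_u*3.220000 + p_m*0.000000 + p_d*0.000000] = 0.465758
  V(1,+0) = exp(-r*dt) * [p_u*13.022301 + p_m*3.220000 + p_d*0.000000] = 4.024385
  V(1,+1) = exp(-r*dt) * [p_u*26.417911 + p_m*13.022301 + p_d*3.220000] = 13.083544
  V(0,+0) = exp(-r*dt) * [p_u*13.083544 + p_m*4.024385 + p_d*0.465758] = 4.655484


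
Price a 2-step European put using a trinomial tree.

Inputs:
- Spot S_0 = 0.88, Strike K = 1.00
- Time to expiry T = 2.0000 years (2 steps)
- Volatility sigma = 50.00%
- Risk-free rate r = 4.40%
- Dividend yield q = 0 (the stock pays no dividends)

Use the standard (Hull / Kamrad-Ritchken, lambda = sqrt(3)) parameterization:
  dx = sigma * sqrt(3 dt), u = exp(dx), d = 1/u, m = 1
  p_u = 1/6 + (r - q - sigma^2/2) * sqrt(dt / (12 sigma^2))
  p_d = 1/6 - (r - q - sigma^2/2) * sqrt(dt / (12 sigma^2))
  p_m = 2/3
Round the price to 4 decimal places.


dt = T/N = 1.000000; dx = sigma*sqrt(3*dt) = 0.866025
u = exp(dx) = 2.377443; d = 1/u = 0.420620
p_u = 0.119901, p_m = 0.666667, p_d = 0.213432
Discount per step: exp(-r*dt) = 0.956954
Stock lattice S(k, j) with j the centered position index:
  k=0: S(0,+0) = 0.8800
  k=1: S(1,-1) = 0.3701; S(1,+0) = 0.8800; S(1,+1) = 2.0921
  k=2: S(2,-2) = 0.1557; S(2,-1) = 0.3701; S(2,+0) = 0.8800; S(2,+1) = 2.0921; S(2,+2) = 4.9740
Terminal payoffs V(N, j) = max(K - S_T, 0):
  V(2,-2) = 0.844309; V(2,-1) = 0.629854; V(2,+0) = 0.120000; V(2,+1) = 0.000000; V(2,+2) = 0.000000
Backward induction: V(k, j) = exp(-r*dt) * [p_u * V(k+1, j+1) + p_m * V(k+1, j) + p_d * V(k+1, j-1)]
  V(1,-1) = exp(-r*dt) * [p_u*0.120000 + p_m*0.629854 + p_d*0.844309] = 0.588042
  V(1,+0) = exp(-r*dt) * [p_u*0.000000 + p_m*0.120000 + p_d*0.629854] = 0.205201
  V(1,+1) = exp(-r*dt) * [p_u*0.000000 + p_m*0.000000 + p_d*0.120000] = 0.024509
  V(0,+0) = exp(-r*dt) * [p_u*0.024509 + p_m*0.205201 + p_d*0.588042] = 0.253828

Answer: Price = V(0,0) = 0.2538


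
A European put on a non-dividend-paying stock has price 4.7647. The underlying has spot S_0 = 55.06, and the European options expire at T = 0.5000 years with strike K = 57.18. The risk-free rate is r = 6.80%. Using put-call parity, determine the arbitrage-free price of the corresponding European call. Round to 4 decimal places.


Answer: Call price = 4.5561

Derivation:
Put-call parity: C - P = S_0 * exp(-qT) - K * exp(-rT).
S_0 * exp(-qT) = 55.0600 * 1.00000000 = 55.06000000
K * exp(-rT) = 57.1800 * 0.96657150 = 55.26855864
C = P + S*exp(-qT) - K*exp(-rT)
C = 4.7647 + 55.06000000 - 55.26855864 = 4.5561


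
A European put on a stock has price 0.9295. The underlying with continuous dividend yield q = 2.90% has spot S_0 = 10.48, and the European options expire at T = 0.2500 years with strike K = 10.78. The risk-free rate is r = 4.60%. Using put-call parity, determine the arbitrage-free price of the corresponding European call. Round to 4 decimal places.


Answer: Call price = 0.6771

Derivation:
Put-call parity: C - P = S_0 * exp(-qT) - K * exp(-rT).
S_0 * exp(-qT) = 10.4800 * 0.99277622 = 10.40429476
K * exp(-rT) = 10.7800 * 0.98856587 = 10.65674010
C = P + S*exp(-qT) - K*exp(-rT)
C = 0.9295 + 10.40429476 - 10.65674010 = 0.6771


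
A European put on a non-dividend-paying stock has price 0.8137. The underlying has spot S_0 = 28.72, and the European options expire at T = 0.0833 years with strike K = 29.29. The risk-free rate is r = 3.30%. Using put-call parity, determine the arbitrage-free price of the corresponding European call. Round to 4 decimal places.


Put-call parity: C - P = S_0 * exp(-qT) - K * exp(-rT).
S_0 * exp(-qT) = 28.7200 * 1.00000000 = 28.72000000
K * exp(-rT) = 29.2900 * 0.99725487 = 29.20959528
C = P + S*exp(-qT) - K*exp(-rT)
C = 0.8137 + 28.72000000 - 29.20959528 = 0.3241

Answer: Call price = 0.3241


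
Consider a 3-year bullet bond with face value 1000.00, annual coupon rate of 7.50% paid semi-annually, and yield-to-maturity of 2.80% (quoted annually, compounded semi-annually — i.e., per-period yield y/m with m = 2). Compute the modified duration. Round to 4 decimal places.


Coupon per period c = face * coupon_rate / m = 37.500000
Periods per year m = 2; per-period yield y/m = 0.014000
Number of cashflows N = 6
Cashflows (t years, CF_t, discount factor 1/(1+y/m)^(m*t), PV):
  t = 0.5000: CF_t = 37.500000, DF = 0.986193, PV = 36.982249
  t = 1.0000: CF_t = 37.500000, DF = 0.972577, PV = 36.471645
  t = 1.5000: CF_t = 37.500000, DF = 0.959149, PV = 35.968092
  t = 2.0000: CF_t = 37.500000, DF = 0.945906, PV = 35.471491
  t = 2.5000: CF_t = 37.500000, DF = 0.932847, PV = 34.981747
  t = 3.0000: CF_t = 1037.500000, DF = 0.919967, PV = 954.465808
Price P = sum_t PV_t = 1134.341033
First compute Macaulay numerator sum_t t * PV_t:
  t * PV_t at t = 0.5000: 18.491124
  t * PV_t at t = 1.0000: 36.471645
  t * PV_t at t = 1.5000: 53.952138
  t * PV_t at t = 2.0000: 70.942983
  t * PV_t at t = 2.5000: 87.454367
  t * PV_t at t = 3.0000: 2863.397425
Macaulay duration D = 3130.709683 / 1134.341033 = 2.759937
Modified duration = D / (1 + y/m) = 2.759937 / (1 + 0.014000) = 2.721831

Answer: Modified duration = 2.7218


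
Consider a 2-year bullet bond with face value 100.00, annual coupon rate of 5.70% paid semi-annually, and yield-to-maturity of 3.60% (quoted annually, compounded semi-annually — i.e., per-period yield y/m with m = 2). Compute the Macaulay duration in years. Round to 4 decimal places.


Coupon per period c = face * coupon_rate / m = 2.850000
Periods per year m = 2; per-period yield y/m = 0.018000
Number of cashflows N = 4
Cashflows (t years, CF_t, discount factor 1/(1+y/m)^(m*t), PV):
  t = 0.5000: CF_t = 2.850000, DF = 0.982318, PV = 2.799607
  t = 1.0000: CF_t = 2.850000, DF = 0.964949, PV = 2.750105
  t = 1.5000: CF_t = 2.850000, DF = 0.947887, PV = 2.701479
  t = 2.0000: CF_t = 102.850000, DF = 0.931127, PV = 95.766405
Price P = sum_t PV_t = 104.017596
Macaulay numerator sum_t t * PV_t:
  t * PV_t at t = 0.5000: 1.399804
  t * PV_t at t = 1.0000: 2.750105
  t * PV_t at t = 1.5000: 4.052218
  t * PV_t at t = 2.0000: 191.532810
Macaulay duration D = (sum_t t * PV_t) / P = 199.734936 / 104.017596 = 1.920203

Answer: Macaulay duration = 1.9202 years


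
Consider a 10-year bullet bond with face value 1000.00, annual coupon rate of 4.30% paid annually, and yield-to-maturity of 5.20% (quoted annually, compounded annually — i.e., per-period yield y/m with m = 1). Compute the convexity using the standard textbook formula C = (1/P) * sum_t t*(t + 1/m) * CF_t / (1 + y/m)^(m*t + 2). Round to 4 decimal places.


Coupon per period c = face * coupon_rate / m = 43.000000
Periods per year m = 1; per-period yield y/m = 0.052000
Number of cashflows N = 10
Cashflows (t years, CF_t, discount factor 1/(1+y/m)^(m*t), PV):
  t = 1.0000: CF_t = 43.000000, DF = 0.950570, PV = 40.874525
  t = 2.0000: CF_t = 43.000000, DF = 0.903584, PV = 38.854111
  t = 3.0000: CF_t = 43.000000, DF = 0.858920, PV = 36.933566
  t = 4.0000: CF_t = 43.000000, DF = 0.816464, PV = 35.107952
  t = 5.0000: CF_t = 43.000000, DF = 0.776106, PV = 33.372578
  t = 6.0000: CF_t = 43.000000, DF = 0.737744, PV = 31.722983
  t = 7.0000: CF_t = 43.000000, DF = 0.701277, PV = 30.154927
  t = 8.0000: CF_t = 43.000000, DF = 0.666613, PV = 28.664379
  t = 9.0000: CF_t = 43.000000, DF = 0.633663, PV = 27.247509
  t = 10.0000: CF_t = 1043.000000, DF = 0.602341, PV = 628.241918
Price P = sum_t PV_t = 931.174446
Convexity numerator sum_t t*(t + 1/m) * CF_t / (1+y/m)^(m*t + 2):
  t = 1.0000: term = 73.867131
  t = 2.0000: term = 210.647712
  t = 3.0000: term = 400.470936
  t = 4.0000: term = 634.459657
  t = 5.0000: term = 904.647800
  t = 6.0000: term = 1203.903917
  t = 7.0000: term = 1525.860478
  t = 8.0000: term = 1864.848493
  t = 9.0000: term = 2215.837087
  t = 10.0000: term = 62443.626269
Convexity = (1/P) * sum = 71478.169481 / 931.174446 = 76.761309

Answer: Convexity = 76.7613


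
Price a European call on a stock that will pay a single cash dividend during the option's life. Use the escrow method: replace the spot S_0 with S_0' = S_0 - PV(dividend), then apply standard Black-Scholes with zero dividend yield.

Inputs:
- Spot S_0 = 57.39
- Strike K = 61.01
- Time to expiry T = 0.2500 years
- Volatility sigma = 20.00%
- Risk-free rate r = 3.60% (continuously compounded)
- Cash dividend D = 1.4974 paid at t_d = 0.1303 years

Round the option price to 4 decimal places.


PV(D) = D * exp(-r * t_d) = 1.4974 * 0.99532018 = 1.49039244
S_0' = S_0 - PV(D) = 57.3900 - 1.49039244 = 55.89960756
d1 = (ln(S_0'/K) + (r + sigma^2/2)*T) / (sigma*sqrt(T)) = -0.73480426
d2 = d1 - sigma*sqrt(T) = -0.83480426
exp(-rT) = 0.99104038
N(d1) = 0.23122936; N(d2) = 0.20191396
C = S_0' * N(d1) - K * exp(-rT) * N(d2) = 55.89960756 * 0.23122936 - 61.0100 * 0.99104038 * 0.20191396 = 0.7172

Answer: Price = 0.7172


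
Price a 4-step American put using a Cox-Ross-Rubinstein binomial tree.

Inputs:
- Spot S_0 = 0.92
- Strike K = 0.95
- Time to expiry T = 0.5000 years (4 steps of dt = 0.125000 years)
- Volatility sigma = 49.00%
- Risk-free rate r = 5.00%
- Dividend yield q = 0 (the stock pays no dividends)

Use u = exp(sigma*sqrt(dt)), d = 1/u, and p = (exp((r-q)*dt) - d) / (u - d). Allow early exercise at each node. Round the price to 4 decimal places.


Answer: Price = V(0,0) = 0.1323

Derivation:
dt = T/N = 0.125000
u = exp(sigma*sqrt(dt)) = 1.189153; d = 1/u = 0.840935
p = (exp((r-q)*dt) - d) / (u - d) = 0.474802
Discount per step: exp(-r*dt) = 0.993769
Stock lattice S(k, i) with i counting down-moves:
  k=0: S(0,0) = 0.9200
  k=1: S(1,0) = 1.0940; S(1,1) = 0.7737
  k=2: S(2,0) = 1.3010; S(2,1) = 0.9200; S(2,2) = 0.6506
  k=3: S(3,0) = 1.5470; S(3,1) = 1.0940; S(3,2) = 0.7737; S(3,3) = 0.5471
  k=4: S(4,0) = 1.8397; S(4,1) = 1.3010; S(4,2) = 0.9200; S(4,3) = 0.6506; S(4,4) = 0.4601
Terminal payoffs V(N, i) = max(K - S_T, 0):
  V(4,0) = 0.000000; V(4,1) = 0.000000; V(4,2) = 0.030000; V(4,3) = 0.299402; V(4,4) = 0.489916
Backward induction: V(k, i) = exp(-r*dt) * [p * V(k+1, i) + (1-p) * V(k+1, i+1)]; then take max(V_cont, immediate exercise) for American.
  V(3,0) = exp(-r*dt) * [p*0.000000 + (1-p)*0.000000] = 0.000000; exercise = 0.000000; V(3,0) = max -> 0.000000
  V(3,1) = exp(-r*dt) * [p*0.000000 + (1-p)*0.030000] = 0.015658; exercise = 0.000000; V(3,1) = max -> 0.015658
  V(3,2) = exp(-r*dt) * [p*0.030000 + (1-p)*0.299402] = 0.170421; exercise = 0.176340; V(3,2) = max -> 0.176340
  V(3,3) = exp(-r*dt) * [p*0.299402 + (1-p)*0.489916] = 0.396971; exercise = 0.402890; V(3,3) = max -> 0.402890
  V(2,0) = exp(-r*dt) * [p*0.000000 + (1-p)*0.015658] = 0.008172; exercise = 0.000000; V(2,0) = max -> 0.008172
  V(2,1) = exp(-r*dt) * [p*0.015658 + (1-p)*0.176340] = 0.099424; exercise = 0.030000; V(2,1) = max -> 0.099424
  V(2,2) = exp(-r*dt) * [p*0.176340 + (1-p)*0.402890] = 0.293483; exercise = 0.299402; V(2,2) = max -> 0.299402
  V(1,0) = exp(-r*dt) * [p*0.008172 + (1-p)*0.099424] = 0.055748; exercise = 0.000000; V(1,0) = max -> 0.055748
  V(1,1) = exp(-r*dt) * [p*0.099424 + (1-p)*0.299402] = 0.203178; exercise = 0.176340; V(1,1) = max -> 0.203178
  V(0,0) = exp(-r*dt) * [p*0.055748 + (1-p)*0.203178] = 0.132348; exercise = 0.030000; V(0,0) = max -> 0.132348


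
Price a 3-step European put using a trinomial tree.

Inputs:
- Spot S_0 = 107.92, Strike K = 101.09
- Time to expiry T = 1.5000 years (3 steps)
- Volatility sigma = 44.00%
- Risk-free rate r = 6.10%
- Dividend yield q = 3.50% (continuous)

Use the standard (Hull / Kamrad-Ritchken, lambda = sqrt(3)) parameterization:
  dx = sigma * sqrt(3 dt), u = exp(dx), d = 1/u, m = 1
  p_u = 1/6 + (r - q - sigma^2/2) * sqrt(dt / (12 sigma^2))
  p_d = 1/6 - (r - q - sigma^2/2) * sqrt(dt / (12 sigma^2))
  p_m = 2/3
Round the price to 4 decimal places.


dt = T/N = 0.500000; dx = sigma*sqrt(3*dt) = 0.538888
u = exp(dx) = 1.714099; d = 1/u = 0.583397
p_u = 0.133821, p_m = 0.666667, p_d = 0.199512
Discount per step: exp(-r*dt) = 0.969960
Stock lattice S(k, j) with j the centered position index:
  k=0: S(0,+0) = 107.9200
  k=1: S(1,-1) = 62.9602; S(1,+0) = 107.9200; S(1,+1) = 184.9856
  k=2: S(2,-2) = 36.7308; S(2,-1) = 62.9602; S(2,+0) = 107.9200; S(2,+1) = 184.9856; S(2,+2) = 317.0837
  k=3: S(3,-3) = 21.4286; S(3,-2) = 36.7308; S(3,-1) = 62.9602; S(3,+0) = 107.9200; S(3,+1) = 184.9856; S(3,+2) = 317.0837; S(3,+3) = 543.5129
Terminal payoffs V(N, j) = max(K - S_T, 0):
  V(3,-3) = 79.661389; V(3,-2) = 64.359234; V(3,-1) = 38.129820; V(3,+0) = 0.000000; V(3,+1) = 0.000000; V(3,+2) = 0.000000; V(3,+3) = 0.000000
Backward induction: V(k, j) = exp(-r*dt) * [p_u * V(k+1, j+1) + p_m * V(k+1, j) + p_d * V(k+1, j-1)]
  V(2,-2) = exp(-r*dt) * [p_u*38.129820 + p_m*64.359234 + p_d*79.661389] = 61.982553
  V(2,-1) = exp(-r*dt) * [p_u*0.000000 + p_m*38.129820 + p_d*64.359234] = 37.111002
  V(2,+0) = exp(-r*dt) * [p_u*0.000000 + p_m*0.000000 + p_d*38.129820] = 7.378838
  V(2,+1) = exp(-r*dt) * [p_u*0.000000 + p_m*0.000000 + p_d*0.000000] = 0.000000
  V(2,+2) = exp(-r*dt) * [p_u*0.000000 + p_m*0.000000 + p_d*0.000000] = 0.000000
  V(1,-1) = exp(-r*dt) * [p_u*7.378838 + p_m*37.111002 + p_d*61.982553] = 36.950044
  V(1,+0) = exp(-r*dt) * [p_u*0.000000 + p_m*7.378838 + p_d*37.111002] = 11.953132
  V(1,+1) = exp(-r*dt) * [p_u*0.000000 + p_m*0.000000 + p_d*7.378838] = 1.427944
  V(0,+0) = exp(-r*dt) * [p_u*1.427944 + p_m*11.953132 + p_d*36.950044] = 15.065255

Answer: Price = V(0,0) = 15.0653


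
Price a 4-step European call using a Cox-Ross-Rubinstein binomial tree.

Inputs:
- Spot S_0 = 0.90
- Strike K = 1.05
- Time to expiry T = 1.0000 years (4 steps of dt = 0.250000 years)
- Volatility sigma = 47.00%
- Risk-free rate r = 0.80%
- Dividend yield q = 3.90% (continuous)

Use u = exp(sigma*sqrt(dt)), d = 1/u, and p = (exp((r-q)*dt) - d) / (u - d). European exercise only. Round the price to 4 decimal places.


Answer: Price = V(0,0) = 0.1091

Derivation:
dt = T/N = 0.250000
u = exp(sigma*sqrt(dt)) = 1.264909; d = 1/u = 0.790571
p = (exp((r-q)*dt) - d) / (u - d) = 0.425243
Discount per step: exp(-r*dt) = 0.998002
Stock lattice S(k, i) with i counting down-moves:
  k=0: S(0,0) = 0.9000
  k=1: S(1,0) = 1.1384; S(1,1) = 0.7115
  k=2: S(2,0) = 1.4400; S(2,1) = 0.9000; S(2,2) = 0.5625
  k=3: S(3,0) = 1.8215; S(3,1) = 1.1384; S(3,2) = 0.7115; S(3,3) = 0.4447
  k=4: S(4,0) = 2.3040; S(4,1) = 1.4400; S(4,2) = 0.9000; S(4,3) = 0.5625; S(4,4) = 0.3516
Terminal payoffs V(N, i) = max(S_T - K, 0):
  V(4,0) = 1.253983; V(4,1) = 0.389995; V(4,2) = 0.000000; V(4,3) = 0.000000; V(4,4) = 0.000000
Backward induction: V(k, i) = exp(-r*dt) * [p * V(k+1, i) + (1-p) * V(k+1, i+1)].
  V(3,0) = exp(-r*dt) * [p*1.253983 + (1-p)*0.389995] = 0.755887
  V(3,1) = exp(-r*dt) * [p*0.389995 + (1-p)*0.000000] = 0.165511
  V(3,2) = exp(-r*dt) * [p*0.000000 + (1-p)*0.000000] = 0.000000
  V(3,3) = exp(-r*dt) * [p*0.000000 + (1-p)*0.000000] = 0.000000
  V(2,0) = exp(-r*dt) * [p*0.755887 + (1-p)*0.165511] = 0.415732
  V(2,1) = exp(-r*dt) * [p*0.165511 + (1-p)*0.000000] = 0.070242
  V(2,2) = exp(-r*dt) * [p*0.000000 + (1-p)*0.000000] = 0.000000
  V(1,0) = exp(-r*dt) * [p*0.415732 + (1-p)*0.070242] = 0.216726
  V(1,1) = exp(-r*dt) * [p*0.070242 + (1-p)*0.000000] = 0.029810
  V(0,0) = exp(-r*dt) * [p*0.216726 + (1-p)*0.029810] = 0.109076
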